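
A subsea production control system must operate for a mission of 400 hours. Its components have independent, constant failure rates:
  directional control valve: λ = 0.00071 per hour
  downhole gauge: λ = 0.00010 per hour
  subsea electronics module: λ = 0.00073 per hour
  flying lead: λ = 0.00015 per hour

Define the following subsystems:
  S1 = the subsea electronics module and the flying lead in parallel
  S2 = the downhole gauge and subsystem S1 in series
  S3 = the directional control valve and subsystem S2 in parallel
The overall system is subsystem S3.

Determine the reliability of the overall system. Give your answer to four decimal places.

0.9868

R(directional control valve) = exp(−0.00071 × 400) = 0.752767
R(downhole gauge) = exp(−0.00010 × 400) = 0.960789
R(subsea electronics module) = exp(−0.00073 × 400) = 0.746769
R(flying lead) = exp(−0.00015 × 400) = 0.941765
Parallel (subsea electronics module and flying lead): 1 − (1 − 0.746769)(1 − 0.941765) = 0.985253
Series (downhole gauge and [0.985253]): 0.960789 × 0.985253 = 0.946620
Parallel (directional control valve and [0.946620]): 1 − (1 − 0.752767)(1 − 0.946620) = 0.9868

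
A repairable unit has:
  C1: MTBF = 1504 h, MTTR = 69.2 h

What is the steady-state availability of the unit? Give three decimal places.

0.956

A(C1) = MTBF/(MTBF+MTTR) = 1504/(1504+69.2) = 0.956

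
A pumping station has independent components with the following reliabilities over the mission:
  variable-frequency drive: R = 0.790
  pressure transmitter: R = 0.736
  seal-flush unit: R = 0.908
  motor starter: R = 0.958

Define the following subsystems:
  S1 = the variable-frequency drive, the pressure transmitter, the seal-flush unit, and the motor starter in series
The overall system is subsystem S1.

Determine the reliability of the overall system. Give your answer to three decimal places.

0.506

Series (variable-frequency drive, pressure transmitter, seal-flush unit, and motor starter): 0.79000 × 0.73600 × 0.90800 × 0.95800 = 0.506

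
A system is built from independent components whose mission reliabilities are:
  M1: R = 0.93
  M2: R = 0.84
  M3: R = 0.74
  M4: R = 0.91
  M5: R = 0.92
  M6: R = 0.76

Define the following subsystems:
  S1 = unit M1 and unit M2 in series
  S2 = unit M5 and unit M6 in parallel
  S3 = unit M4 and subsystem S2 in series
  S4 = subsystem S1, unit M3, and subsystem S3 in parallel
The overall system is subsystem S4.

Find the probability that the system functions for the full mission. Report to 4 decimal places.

0.9939

Series (M1 and M2): 0.930000 × 0.840000 = 0.781200
Parallel (M5 and M6): 1 − (1 − 0.920000)(1 − 0.760000) = 0.980800
Series (M4 and [0.980800]): 0.910000 × 0.980800 = 0.892528
Parallel ([0.781200], M3, and [0.892528]): 1 − (1 − 0.781200)(1 − 0.740000)(1 − 0.892528) = 0.9939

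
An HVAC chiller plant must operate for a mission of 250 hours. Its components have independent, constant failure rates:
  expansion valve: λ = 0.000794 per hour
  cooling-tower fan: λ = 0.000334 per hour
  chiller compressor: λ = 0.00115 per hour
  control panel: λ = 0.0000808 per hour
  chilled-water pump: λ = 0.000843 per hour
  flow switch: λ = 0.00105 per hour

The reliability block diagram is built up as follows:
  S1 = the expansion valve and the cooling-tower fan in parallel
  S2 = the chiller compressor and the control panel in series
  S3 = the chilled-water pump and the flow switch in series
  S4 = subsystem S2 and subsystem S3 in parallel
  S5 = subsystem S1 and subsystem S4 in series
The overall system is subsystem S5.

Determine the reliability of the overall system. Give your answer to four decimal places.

R(expansion valve) = exp(−0.000794 × 250) = 0.819960
R(cooling-tower fan) = exp(−0.000334 × 250) = 0.919891
R(chiller compressor) = exp(−0.00115 × 250) = 0.750137
R(control panel) = exp(−0.0000808 × 250) = 0.980003
R(chilled-water pump) = exp(−0.000843 × 250) = 0.809977
R(flow switch) = exp(−0.00105 × 250) = 0.769126
Parallel (expansion valve and cooling-tower fan): 1 − (1 − 0.819960)(1 − 0.919891) = 0.985577
Series (chiller compressor and control panel): 0.750137 × 0.980003 = 0.735137
Series (chilled-water pump and flow switch): 0.809977 × 0.769126 = 0.622974
Parallel ([0.735137] and [0.622974]): 1 − (1 − 0.735137)(1 − 0.622974) = 0.900140
Series ([0.985577] and [0.900140]): 0.985577 × 0.900140 = 0.8872

0.8872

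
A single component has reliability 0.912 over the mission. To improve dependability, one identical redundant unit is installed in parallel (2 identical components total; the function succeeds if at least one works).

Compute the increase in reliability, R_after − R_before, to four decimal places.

0.0803

R_before = 0.912
R_after = 1 − (1 − 0.912)^2 = 0.9923
ΔR = 0.9923 − 0.912 = 0.0803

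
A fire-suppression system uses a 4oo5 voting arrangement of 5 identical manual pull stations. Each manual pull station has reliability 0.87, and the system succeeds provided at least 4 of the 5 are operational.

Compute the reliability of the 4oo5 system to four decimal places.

R = Σ_{i=4}^{5} C(5,i) p^i (1−p)^{5−i} with p = 0.87
C(5,4)·0.87^4·0.13^1 = 0.372383
C(5,5)·0.87^5·0.13^0 = 0.498421
Sum = 0.8708

0.8708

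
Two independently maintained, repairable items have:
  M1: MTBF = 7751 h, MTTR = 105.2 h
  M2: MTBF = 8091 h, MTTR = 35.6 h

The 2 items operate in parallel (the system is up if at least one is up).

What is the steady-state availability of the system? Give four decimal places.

A(M1) = MTBF/(MTBF+MTTR) = 7751/(7751+105.2) = 0.986609
A(M2) = MTBF/(MTBF+MTTR) = 8091/(8091+35.6) = 0.995619
Parallel availability: 1 − (1 − 0.986609)(1 − 0.995619) = 0.9999

0.9999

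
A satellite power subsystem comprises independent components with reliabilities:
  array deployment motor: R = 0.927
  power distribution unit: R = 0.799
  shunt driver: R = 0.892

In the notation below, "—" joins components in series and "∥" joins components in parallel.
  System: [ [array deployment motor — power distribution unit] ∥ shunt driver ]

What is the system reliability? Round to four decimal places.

0.9720

Series (array deployment motor and power distribution unit): 0.927000 × 0.799000 = 0.740673
Parallel ([0.740673] and shunt driver): 1 − (1 − 0.740673)(1 − 0.892000) = 0.9720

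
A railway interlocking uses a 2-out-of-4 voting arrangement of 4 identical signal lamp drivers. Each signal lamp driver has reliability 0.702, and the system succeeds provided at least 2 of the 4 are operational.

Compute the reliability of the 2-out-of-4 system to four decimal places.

0.9178

R = Σ_{i=2}^{4} C(4,i) p^i (1−p)^{4−i} with p = 0.702
C(4,2)·0.702^2·0.298^2 = 0.262578
C(4,3)·0.702^3·0.298^1 = 0.412371
C(4,4)·0.702^4·0.298^0 = 0.242856
Sum = 0.9178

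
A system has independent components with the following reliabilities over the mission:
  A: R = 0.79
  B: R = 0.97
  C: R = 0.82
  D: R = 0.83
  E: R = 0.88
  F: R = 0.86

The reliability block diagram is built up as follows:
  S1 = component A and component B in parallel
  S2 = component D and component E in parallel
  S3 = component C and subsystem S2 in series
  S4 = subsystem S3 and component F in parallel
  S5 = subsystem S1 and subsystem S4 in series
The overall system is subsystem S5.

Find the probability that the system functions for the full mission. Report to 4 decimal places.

Parallel (A and B): 1 − (1 − 0.790000)(1 − 0.970000) = 0.993700
Parallel (D and E): 1 − (1 − 0.830000)(1 − 0.880000) = 0.979600
Series (C and [0.979600]): 0.820000 × 0.979600 = 0.803272
Parallel ([0.803272] and F): 1 − (1 − 0.803272)(1 − 0.860000) = 0.972458
Series ([0.993700] and [0.972458]): 0.993700 × 0.972458 = 0.9663

0.9663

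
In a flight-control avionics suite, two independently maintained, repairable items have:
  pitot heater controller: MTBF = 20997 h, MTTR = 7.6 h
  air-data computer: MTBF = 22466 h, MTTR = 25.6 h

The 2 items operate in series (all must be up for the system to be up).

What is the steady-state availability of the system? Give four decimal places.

0.9985

A(pitot heater controller) = MTBF/(MTBF+MTTR) = 20997/(20997+7.6) = 0.999638
A(air-data computer) = MTBF/(MTBF+MTTR) = 22466/(22466+25.6) = 0.998862
Series availability: 0.999638 × 0.998862 = 0.9985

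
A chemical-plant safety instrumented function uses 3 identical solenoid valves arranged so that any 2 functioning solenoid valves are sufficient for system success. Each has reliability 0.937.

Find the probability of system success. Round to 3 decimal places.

0.989

R = Σ_{i=2}^{3} C(3,i) p^i (1−p)^{3−i} with p = 0.937
C(3,2)·0.937^2·0.063^1 = 0.16594
C(3,3)·0.937^3·0.063^0 = 0.82266
Sum = 0.989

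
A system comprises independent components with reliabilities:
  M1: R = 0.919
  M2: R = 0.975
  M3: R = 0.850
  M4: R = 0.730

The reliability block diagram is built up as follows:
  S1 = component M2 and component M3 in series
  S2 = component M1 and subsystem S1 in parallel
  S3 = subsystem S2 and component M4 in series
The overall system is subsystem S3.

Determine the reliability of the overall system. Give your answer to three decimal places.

0.720

Series (M2 and M3): 0.97500 × 0.85000 = 0.82875
Parallel (M1 and [0.82875]): 1 − (1 − 0.91900)(1 − 0.82875) = 0.98613
Series ([0.98613] and M4): 0.98613 × 0.73000 = 0.720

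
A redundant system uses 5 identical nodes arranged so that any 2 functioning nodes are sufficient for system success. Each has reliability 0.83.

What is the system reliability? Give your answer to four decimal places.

R = Σ_{i=2}^{5} C(5,i) p^i (1−p)^{5−i} with p = 0.83
C(5,2)·0.83^2·0.17^3 = 0.033846
C(5,3)·0.83^3·0.17^2 = 0.165246
C(5,4)·0.83^4·0.17^1 = 0.403396
C(5,5)·0.83^5·0.17^0 = 0.393904
Sum = 0.9964

0.9964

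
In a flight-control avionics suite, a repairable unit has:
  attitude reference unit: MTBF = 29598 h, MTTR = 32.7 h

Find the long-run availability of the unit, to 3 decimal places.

A(attitude reference unit) = MTBF/(MTBF+MTTR) = 29598/(29598+32.7) = 0.999

0.999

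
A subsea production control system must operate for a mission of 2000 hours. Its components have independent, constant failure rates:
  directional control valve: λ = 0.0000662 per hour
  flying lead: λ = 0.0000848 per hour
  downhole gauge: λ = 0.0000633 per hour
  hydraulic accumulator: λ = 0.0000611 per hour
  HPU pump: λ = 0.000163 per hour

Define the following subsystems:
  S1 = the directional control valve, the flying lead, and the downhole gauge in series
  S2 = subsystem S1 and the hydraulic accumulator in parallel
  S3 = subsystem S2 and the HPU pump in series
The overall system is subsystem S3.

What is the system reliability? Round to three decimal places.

0.693

R(directional control valve) = exp(−0.0000662 × 2000) = 0.87599
R(flying lead) = exp(−0.0000848 × 2000) = 0.84400
R(downhole gauge) = exp(−0.0000633 × 2000) = 0.88109
R(hydraulic accumulator) = exp(−0.0000611 × 2000) = 0.88497
R(HPU pump) = exp(−0.000163 × 2000) = 0.72181
Series (directional control valve, flying lead, and downhole gauge): 0.87599 × 0.84400 × 0.88109 = 0.65142
Parallel ([0.65142] and hydraulic accumulator): 1 − (1 − 0.65142)(1 − 0.88497) = 0.95990
Series ([0.95990] and HPU pump): 0.95990 × 0.72181 = 0.693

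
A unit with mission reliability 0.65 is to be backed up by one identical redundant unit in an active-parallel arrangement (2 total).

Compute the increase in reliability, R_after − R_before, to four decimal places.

0.2275

R_before = 0.65
R_after = 1 − (1 − 0.65)^2 = 0.8775
ΔR = 0.8775 − 0.65 = 0.2275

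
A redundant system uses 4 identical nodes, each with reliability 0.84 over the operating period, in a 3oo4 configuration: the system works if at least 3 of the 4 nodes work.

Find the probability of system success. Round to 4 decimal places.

0.8772

R = Σ_{i=3}^{4} C(4,i) p^i (1−p)^{4−i} with p = 0.84
C(4,3)·0.84^3·0.16^1 = 0.379331
C(4,4)·0.84^4·0.16^0 = 0.497871
Sum = 0.8772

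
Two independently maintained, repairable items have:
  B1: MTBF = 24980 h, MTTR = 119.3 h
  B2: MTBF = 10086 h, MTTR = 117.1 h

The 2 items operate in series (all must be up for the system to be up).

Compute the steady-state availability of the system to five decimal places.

0.98382

A(B1) = MTBF/(MTBF+MTTR) = 24980/(24980+119.3) = 0.995247
A(B2) = MTBF/(MTBF+MTTR) = 10086/(10086+117.1) = 0.988523
Series availability: 0.995247 × 0.988523 = 0.98382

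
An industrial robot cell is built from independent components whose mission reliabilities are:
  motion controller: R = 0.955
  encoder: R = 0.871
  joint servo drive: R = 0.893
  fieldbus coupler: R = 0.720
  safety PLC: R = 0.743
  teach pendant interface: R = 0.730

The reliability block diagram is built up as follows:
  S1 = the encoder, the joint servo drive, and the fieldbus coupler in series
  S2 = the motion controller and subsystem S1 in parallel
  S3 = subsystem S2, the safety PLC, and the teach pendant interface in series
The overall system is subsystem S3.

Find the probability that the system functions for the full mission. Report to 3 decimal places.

Series (encoder, joint servo drive, and fieldbus coupler): 0.87100 × 0.89300 × 0.72000 = 0.56002
Parallel (motion controller and [0.56002]): 1 − (1 − 0.95500)(1 − 0.56002) = 0.98020
Series ([0.98020], safety PLC, and teach pendant interface): 0.98020 × 0.74300 × 0.73000 = 0.532

0.532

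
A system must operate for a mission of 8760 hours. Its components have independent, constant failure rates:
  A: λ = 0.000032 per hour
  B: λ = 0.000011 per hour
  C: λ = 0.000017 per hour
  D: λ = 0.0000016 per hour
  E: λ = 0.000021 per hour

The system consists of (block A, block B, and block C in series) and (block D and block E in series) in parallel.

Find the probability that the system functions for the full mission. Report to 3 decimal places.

R(A) = exp(−0.000032 × 8760) = 0.75554
R(B) = exp(−0.000011 × 8760) = 0.90814
R(C) = exp(−0.000017 × 8760) = 0.86164
R(D) = exp(−0.0000016 × 8760) = 0.98608
R(E) = exp(−0.000021 × 8760) = 0.83197
Series (A, B, and C): 0.75554 × 0.90814 × 0.86164 = 0.59120
Series (D and E): 0.98608 × 0.83197 = 0.82039
Parallel ([0.59120] and [0.82039]): 1 − (1 − 0.59120)(1 − 0.82039) = 0.927

0.927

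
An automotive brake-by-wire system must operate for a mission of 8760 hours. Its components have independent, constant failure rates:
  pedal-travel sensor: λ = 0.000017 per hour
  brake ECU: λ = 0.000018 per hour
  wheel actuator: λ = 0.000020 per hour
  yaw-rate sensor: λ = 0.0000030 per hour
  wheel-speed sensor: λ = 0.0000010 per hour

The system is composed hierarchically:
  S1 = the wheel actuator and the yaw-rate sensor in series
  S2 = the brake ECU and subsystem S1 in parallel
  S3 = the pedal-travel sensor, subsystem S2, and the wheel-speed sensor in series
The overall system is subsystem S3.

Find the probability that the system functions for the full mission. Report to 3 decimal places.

0.831

R(pedal-travel sensor) = exp(−0.000017 × 8760) = 0.86164
R(brake ECU) = exp(−0.000018 × 8760) = 0.85412
R(wheel actuator) = exp(−0.000020 × 8760) = 0.83929
R(yaw-rate sensor) = exp(−0.0000030 × 8760) = 0.97406
R(wheel-speed sensor) = exp(−0.0000010 × 8760) = 0.99128
Series (wheel actuator and yaw-rate sensor): 0.83929 × 0.97406 = 0.81752
Parallel (brake ECU and [0.81752]): 1 − (1 − 0.85412)(1 − 0.81752) = 0.97338
Series (pedal-travel sensor, [0.97338], and wheel-speed sensor): 0.86164 × 0.97338 × 0.99128 = 0.831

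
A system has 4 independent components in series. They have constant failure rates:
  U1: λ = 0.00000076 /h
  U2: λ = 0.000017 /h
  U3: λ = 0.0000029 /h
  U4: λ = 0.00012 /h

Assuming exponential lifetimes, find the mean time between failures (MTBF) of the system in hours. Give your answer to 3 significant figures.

7110

Series of exponential components: λ_sys = Σ λ_i
λ_sys = 0.00000076 + 0.000017 + 0.0000029 + 0.00012 = 1.4066e-04 /h
MTBF = 1 / λ_sys = 7110 h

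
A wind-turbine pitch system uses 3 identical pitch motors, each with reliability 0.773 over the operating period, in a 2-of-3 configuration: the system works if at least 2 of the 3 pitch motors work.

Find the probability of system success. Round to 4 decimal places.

R = Σ_{i=2}^{3} C(3,i) p^i (1−p)^{3−i} with p = 0.773
C(3,2)·0.773^2·0.227^1 = 0.406917
C(3,3)·0.773^3·0.227^0 = 0.461890
Sum = 0.8688

0.8688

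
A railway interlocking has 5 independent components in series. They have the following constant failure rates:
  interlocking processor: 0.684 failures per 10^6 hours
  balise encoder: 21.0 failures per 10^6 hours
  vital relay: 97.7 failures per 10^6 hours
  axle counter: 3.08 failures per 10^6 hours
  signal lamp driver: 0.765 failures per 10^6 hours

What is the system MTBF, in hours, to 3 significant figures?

Series of exponential components: λ_sys = Σ λ_i
λ_sys = 0.000000684 + 0.0000210 + 0.0000977 + 0.00000308 + 0.000000765 = 1.2323e-04 /h
MTBF = 1 / λ_sys = 8110 h

8110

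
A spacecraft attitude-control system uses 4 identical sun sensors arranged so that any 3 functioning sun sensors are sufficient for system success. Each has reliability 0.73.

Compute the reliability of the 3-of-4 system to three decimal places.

R = Σ_{i=3}^{4} C(4,i) p^i (1−p)^{4−i} with p = 0.73
C(4,3)·0.73^3·0.27^1 = 0.42014
C(4,4)·0.73^4·0.27^0 = 0.28398
Sum = 0.704

0.704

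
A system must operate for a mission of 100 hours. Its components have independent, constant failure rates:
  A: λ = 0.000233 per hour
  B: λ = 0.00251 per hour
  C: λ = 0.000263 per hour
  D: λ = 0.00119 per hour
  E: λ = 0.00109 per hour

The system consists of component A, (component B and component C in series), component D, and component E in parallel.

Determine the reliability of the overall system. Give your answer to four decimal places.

0.9999

R(A) = exp(−0.000233 × 100) = 0.976969
R(B) = exp(−0.00251 × 100) = 0.778022
R(C) = exp(−0.000263 × 100) = 0.974043
R(D) = exp(−0.00119 × 100) = 0.887808
R(E) = exp(−0.00109 × 100) = 0.896730
Series (B and C): 0.778022 × 0.974043 = 0.757827
Parallel (A, [0.757827], D, and E): 1 − (1 − 0.976969)(1 − 0.757827)(1 − 0.887808)(1 − 0.896730) = 0.9999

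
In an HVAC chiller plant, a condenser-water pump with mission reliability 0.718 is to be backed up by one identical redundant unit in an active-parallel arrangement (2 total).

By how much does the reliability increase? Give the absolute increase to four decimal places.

R_before = 0.718
R_after = 1 − (1 − 0.718)^2 = 0.9205
ΔR = 0.9205 − 0.718 = 0.2025

0.2025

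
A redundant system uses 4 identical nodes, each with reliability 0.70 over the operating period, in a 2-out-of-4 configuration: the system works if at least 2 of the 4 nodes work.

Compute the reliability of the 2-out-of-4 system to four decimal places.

0.9163

R = Σ_{i=2}^{4} C(4,i) p^i (1−p)^{4−i} with p = 0.70
C(4,2)·0.70^2·0.30^2 = 0.264600
C(4,3)·0.70^3·0.30^1 = 0.411600
C(4,4)·0.70^4·0.30^0 = 0.240100
Sum = 0.9163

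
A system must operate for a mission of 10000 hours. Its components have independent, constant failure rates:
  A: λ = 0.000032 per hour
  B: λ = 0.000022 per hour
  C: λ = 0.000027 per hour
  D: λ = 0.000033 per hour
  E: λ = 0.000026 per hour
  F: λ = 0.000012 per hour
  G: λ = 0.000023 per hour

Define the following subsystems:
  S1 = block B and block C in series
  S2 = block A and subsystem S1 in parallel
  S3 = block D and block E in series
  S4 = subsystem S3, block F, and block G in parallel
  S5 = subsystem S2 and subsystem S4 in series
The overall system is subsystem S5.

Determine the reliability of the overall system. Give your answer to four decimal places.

0.8847

R(A) = exp(−0.000032 × 10000) = 0.726149
R(B) = exp(−0.000022 × 10000) = 0.802519
R(C) = exp(−0.000027 × 10000) = 0.763379
R(D) = exp(−0.000033 × 10000) = 0.718924
R(E) = exp(−0.000026 × 10000) = 0.771052
R(F) = exp(−0.000012 × 10000) = 0.886920
R(G) = exp(−0.000023 × 10000) = 0.794534
Series (B and C): 0.802519 × 0.763379 = 0.612626
Parallel (A and [0.612626]): 1 − (1 − 0.726149)(1 − 0.612626) = 0.893917
Series (D and E): 0.718924 × 0.771052 = 0.554328
Parallel ([0.554328], F, and G): 1 − (1 − 0.554328)(1 − 0.886920)(1 − 0.794534) = 0.989645
Series ([0.893917] and [0.989645]): 0.893917 × 0.989645 = 0.8847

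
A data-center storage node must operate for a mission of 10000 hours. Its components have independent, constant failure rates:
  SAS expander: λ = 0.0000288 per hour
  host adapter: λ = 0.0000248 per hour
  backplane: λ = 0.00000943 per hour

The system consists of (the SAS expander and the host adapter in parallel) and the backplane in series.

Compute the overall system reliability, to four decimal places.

R(SAS expander) = exp(−0.0000288 × 10000) = 0.749762
R(host adapter) = exp(−0.0000248 × 10000) = 0.780360
R(backplane) = exp(−0.00000943 × 10000) = 0.910010
Parallel (SAS expander and host adapter): 1 − (1 − 0.749762)(1 − 0.780360) = 0.945038
Series ([0.945038] and backplane): 0.945038 × 0.910010 = 0.8600

0.8600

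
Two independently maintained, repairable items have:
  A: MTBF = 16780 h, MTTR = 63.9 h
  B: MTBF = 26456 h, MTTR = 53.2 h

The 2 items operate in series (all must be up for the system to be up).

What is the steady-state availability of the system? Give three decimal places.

A(A) = MTBF/(MTBF+MTTR) = 16780/(16780+63.9) = 0.996206
A(B) = MTBF/(MTBF+MTTR) = 26456/(26456+53.2) = 0.997993
Series availability: 0.996206 × 0.997993 = 0.994

0.994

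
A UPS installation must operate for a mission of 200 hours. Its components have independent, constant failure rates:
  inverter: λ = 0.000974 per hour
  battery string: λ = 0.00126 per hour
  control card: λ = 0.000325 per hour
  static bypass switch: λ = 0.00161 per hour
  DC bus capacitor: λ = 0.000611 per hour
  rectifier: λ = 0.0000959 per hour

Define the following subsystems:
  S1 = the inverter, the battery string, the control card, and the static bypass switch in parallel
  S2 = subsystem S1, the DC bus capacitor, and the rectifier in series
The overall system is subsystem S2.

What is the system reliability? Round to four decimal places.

0.8676

R(inverter) = exp(−0.000974 × 200) = 0.822999
R(battery string) = exp(−0.00126 × 200) = 0.777245
R(control card) = exp(−0.000325 × 200) = 0.937067
R(static bypass switch) = exp(−0.00161 × 200) = 0.724698
R(DC bus capacitor) = exp(−0.000611 × 200) = 0.884971
R(rectifier) = exp(−0.0000959 × 200) = 0.981003
Parallel (inverter, battery string, control card, and static bypass switch): 1 − (1 − 0.822999)(1 − 0.777245)(1 − 0.937067)(1 − 0.724698) = 0.999317
Series ([0.999317], DC bus capacitor, and rectifier): 0.999317 × 0.884971 × 0.981003 = 0.8676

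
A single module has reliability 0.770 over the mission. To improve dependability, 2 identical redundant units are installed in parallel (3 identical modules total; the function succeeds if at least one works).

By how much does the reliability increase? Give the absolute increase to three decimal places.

R_before = 0.770
R_after = 1 − (1 − 0.770)^3 = 0.988
ΔR = 0.988 − 0.770 = 0.218

0.218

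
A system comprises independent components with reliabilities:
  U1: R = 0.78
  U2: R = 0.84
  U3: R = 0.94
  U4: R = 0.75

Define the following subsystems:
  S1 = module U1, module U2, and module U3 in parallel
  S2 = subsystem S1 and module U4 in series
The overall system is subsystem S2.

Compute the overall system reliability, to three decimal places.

Parallel (U1, U2, and U3): 1 − (1 − 0.78000)(1 − 0.84000)(1 − 0.94000) = 0.99789
Series ([0.99789] and U4): 0.99789 × 0.75000 = 0.748

0.748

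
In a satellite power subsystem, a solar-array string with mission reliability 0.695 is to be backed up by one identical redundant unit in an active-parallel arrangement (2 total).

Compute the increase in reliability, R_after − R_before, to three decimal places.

0.212

R_before = 0.695
R_after = 1 − (1 − 0.695)^2 = 0.907
ΔR = 0.907 − 0.695 = 0.212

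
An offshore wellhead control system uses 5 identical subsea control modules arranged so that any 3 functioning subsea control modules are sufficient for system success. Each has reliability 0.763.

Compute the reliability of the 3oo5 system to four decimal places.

0.9097

R = Σ_{i=3}^{5} C(5,i) p^i (1−p)^{5−i} with p = 0.763
C(5,3)·0.763^3·0.237^2 = 0.249500
C(5,4)·0.763^4·0.237^1 = 0.401621
C(5,5)·0.763^5·0.237^0 = 0.258597
Sum = 0.9097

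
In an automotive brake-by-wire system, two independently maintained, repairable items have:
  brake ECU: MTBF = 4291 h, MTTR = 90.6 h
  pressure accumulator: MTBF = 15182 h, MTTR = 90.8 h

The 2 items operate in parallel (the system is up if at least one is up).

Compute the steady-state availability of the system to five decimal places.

A(brake ECU) = MTBF/(MTBF+MTTR) = 4291/(4291+90.6) = 0.979323
A(pressure accumulator) = MTBF/(MTBF+MTTR) = 15182/(15182+90.8) = 0.994055
Parallel availability: 1 − (1 − 0.979323)(1 − 0.994055) = 0.99988

0.99988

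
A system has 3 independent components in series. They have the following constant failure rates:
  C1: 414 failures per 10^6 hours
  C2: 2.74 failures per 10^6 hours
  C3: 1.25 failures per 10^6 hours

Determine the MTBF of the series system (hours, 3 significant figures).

2390

Series of exponential components: λ_sys = Σ λ_i
λ_sys = 0.000414 + 0.00000274 + 0.00000125 = 4.1799e-04 /h
MTBF = 1 / λ_sys = 2390 h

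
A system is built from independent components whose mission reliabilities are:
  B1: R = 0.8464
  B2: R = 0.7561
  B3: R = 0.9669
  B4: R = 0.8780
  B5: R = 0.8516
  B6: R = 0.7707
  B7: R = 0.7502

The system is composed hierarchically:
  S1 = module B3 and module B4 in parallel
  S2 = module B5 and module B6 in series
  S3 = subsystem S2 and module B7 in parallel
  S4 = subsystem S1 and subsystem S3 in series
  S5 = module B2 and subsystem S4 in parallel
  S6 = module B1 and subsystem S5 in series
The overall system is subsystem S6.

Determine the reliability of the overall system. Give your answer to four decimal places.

Parallel (B3 and B4): 1 − (1 − 0.966900)(1 − 0.878000) = 0.995962
Series (B5 and B6): 0.851600 × 0.770700 = 0.656328
Parallel ([0.656328] and B7): 1 − (1 − 0.656328)(1 − 0.750200) = 0.914151
Series ([0.995962] and [0.914151]): 0.995962 × 0.914151 = 0.910460
Parallel (B2 and [0.910460]): 1 − (1 − 0.756100)(1 − 0.910460) = 0.978161
Series (B1 and [0.978161]): 0.846400 × 0.978161 = 0.8279

0.8279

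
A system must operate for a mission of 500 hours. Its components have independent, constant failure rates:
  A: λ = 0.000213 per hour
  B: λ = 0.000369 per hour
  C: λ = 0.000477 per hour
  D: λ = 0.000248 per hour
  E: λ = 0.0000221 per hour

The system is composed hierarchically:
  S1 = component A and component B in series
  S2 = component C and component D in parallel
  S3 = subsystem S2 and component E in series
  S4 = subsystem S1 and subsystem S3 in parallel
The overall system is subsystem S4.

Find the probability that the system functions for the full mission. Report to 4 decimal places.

0.9910

R(A) = exp(−0.000213 × 500) = 0.898975
R(B) = exp(−0.000369 × 500) = 0.831520
R(C) = exp(−0.000477 × 500) = 0.787809
R(D) = exp(−0.000248 × 500) = 0.883380
R(E) = exp(−0.0000221 × 500) = 0.989011
Series (A and B): 0.898975 × 0.831520 = 0.747516
Parallel (C and D): 1 − (1 − 0.787809)(1 − 0.883380) = 0.975254
Series ([0.975254] and E): 0.975254 × 0.989011 = 0.964537
Parallel ([0.747516] and [0.964537]): 1 − (1 − 0.747516)(1 − 0.964537) = 0.9910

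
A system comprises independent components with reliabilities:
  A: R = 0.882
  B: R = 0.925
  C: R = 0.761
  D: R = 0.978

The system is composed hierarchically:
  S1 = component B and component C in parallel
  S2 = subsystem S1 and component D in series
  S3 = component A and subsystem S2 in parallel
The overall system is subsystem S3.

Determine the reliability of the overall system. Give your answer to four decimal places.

0.9953

Parallel (B and C): 1 − (1 − 0.925000)(1 − 0.761000) = 0.982075
Series ([0.982075] and D): 0.982075 × 0.978000 = 0.960469
Parallel (A and [0.960469]): 1 − (1 − 0.882000)(1 − 0.960469) = 0.9953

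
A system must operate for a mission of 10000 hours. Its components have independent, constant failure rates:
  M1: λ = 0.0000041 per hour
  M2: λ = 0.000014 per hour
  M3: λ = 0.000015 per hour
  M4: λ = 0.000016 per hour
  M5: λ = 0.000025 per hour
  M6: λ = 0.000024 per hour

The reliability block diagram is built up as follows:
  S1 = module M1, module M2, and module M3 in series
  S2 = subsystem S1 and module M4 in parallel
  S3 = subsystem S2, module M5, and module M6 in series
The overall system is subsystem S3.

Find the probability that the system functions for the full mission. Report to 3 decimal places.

0.587

R(M1) = exp(−0.0000041 × 10000) = 0.95983
R(M2) = exp(−0.000014 × 10000) = 0.86936
R(M3) = exp(−0.000015 × 10000) = 0.86071
R(M4) = exp(−0.000016 × 10000) = 0.85214
R(M5) = exp(−0.000025 × 10000) = 0.77880
R(M6) = exp(−0.000024 × 10000) = 0.78663
Series (M1, M2, and M3): 0.95983 × 0.86936 × 0.86071 = 0.71821
Parallel ([0.71821] and M4): 1 − (1 − 0.71821)(1 − 0.85214) = 0.95833
Series ([0.95833], M5, and M6): 0.95833 × 0.77880 × 0.78663 = 0.587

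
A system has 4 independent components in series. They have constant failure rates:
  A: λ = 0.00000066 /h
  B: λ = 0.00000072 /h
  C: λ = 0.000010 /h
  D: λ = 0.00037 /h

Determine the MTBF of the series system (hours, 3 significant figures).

2620

Series of exponential components: λ_sys = Σ λ_i
λ_sys = 0.00000066 + 0.00000072 + 0.000010 + 0.00037 = 3.8138e-04 /h
MTBF = 1 / λ_sys = 2620 h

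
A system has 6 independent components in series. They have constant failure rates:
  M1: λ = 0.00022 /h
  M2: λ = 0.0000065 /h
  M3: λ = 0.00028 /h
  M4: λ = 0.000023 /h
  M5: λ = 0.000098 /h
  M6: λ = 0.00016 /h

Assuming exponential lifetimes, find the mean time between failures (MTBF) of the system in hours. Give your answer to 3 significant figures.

1270

Series of exponential components: λ_sys = Σ λ_i
λ_sys = 0.00022 + 0.0000065 + 0.00028 + 0.000023 + 0.000098 + 0.00016 = 7.8750e-04 /h
MTBF = 1 / λ_sys = 1270 h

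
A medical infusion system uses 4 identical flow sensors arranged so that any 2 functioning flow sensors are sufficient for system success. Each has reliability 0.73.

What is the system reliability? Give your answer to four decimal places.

0.9372

R = Σ_{i=2}^{4} C(4,i) p^i (1−p)^{4−i} with p = 0.73
C(4,2)·0.73^2·0.27^2 = 0.233090
C(4,3)·0.73^3·0.27^1 = 0.420138
C(4,4)·0.73^4·0.27^0 = 0.283982
Sum = 0.9372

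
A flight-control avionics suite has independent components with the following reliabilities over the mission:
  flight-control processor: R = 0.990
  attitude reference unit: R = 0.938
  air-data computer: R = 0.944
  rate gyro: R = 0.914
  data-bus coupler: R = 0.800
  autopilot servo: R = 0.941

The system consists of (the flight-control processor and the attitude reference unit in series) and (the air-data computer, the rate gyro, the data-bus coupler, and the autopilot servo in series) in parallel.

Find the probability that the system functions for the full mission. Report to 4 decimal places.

0.9750

Series (flight-control processor and attitude reference unit): 0.990000 × 0.938000 = 0.928620
Series (air-data computer, rate gyro, data-bus coupler, and autopilot servo): 0.944000 × 0.914000 × 0.800000 × 0.941000 = 0.649528
Parallel ([0.928620] and [0.649528]): 1 − (1 − 0.928620)(1 − 0.649528) = 0.9750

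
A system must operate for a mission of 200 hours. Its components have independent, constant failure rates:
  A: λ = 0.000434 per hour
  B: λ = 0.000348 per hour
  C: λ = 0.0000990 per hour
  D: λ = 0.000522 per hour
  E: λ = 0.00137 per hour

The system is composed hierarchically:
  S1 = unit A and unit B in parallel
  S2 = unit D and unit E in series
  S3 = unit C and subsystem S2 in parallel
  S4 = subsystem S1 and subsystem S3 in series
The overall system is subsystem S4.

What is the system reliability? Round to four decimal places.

0.9883

R(A) = exp(−0.000434 × 200) = 0.916860
R(B) = exp(−0.000348 × 200) = 0.932767
R(C) = exp(−0.0000990 × 200) = 0.980395
R(D) = exp(−0.000522 × 200) = 0.900865
R(E) = exp(−0.00137 × 200) = 0.760332
Parallel (A and B): 1 − (1 − 0.916860)(1 − 0.932767) = 0.994410
Series (D and E): 0.900865 × 0.760332 = 0.684956
Parallel (C and [0.684956]): 1 − (1 − 0.980395)(1 − 0.684956) = 0.993824
Series ([0.994410] and [0.993824]): 0.994410 × 0.993824 = 0.9883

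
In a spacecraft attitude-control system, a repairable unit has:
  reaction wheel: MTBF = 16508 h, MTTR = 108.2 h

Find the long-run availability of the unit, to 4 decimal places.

0.9935

A(reaction wheel) = MTBF/(MTBF+MTTR) = 16508/(16508+108.2) = 0.9935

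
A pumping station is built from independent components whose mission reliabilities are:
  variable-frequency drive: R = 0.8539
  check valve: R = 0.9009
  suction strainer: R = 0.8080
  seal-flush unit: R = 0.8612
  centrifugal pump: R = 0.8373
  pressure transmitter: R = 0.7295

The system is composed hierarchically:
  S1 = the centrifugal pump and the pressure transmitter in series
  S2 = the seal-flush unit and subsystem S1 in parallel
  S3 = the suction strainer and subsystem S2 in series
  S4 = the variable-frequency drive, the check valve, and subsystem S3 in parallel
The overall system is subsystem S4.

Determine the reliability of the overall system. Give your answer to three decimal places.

0.997

Series (centrifugal pump and pressure transmitter): 0.83730 × 0.72950 = 0.61081
Parallel (seal-flush unit and [0.61081]): 1 − (1 − 0.86120)(1 − 0.61081) = 0.94598
Series (suction strainer and [0.94598]): 0.80800 × 0.94598 = 0.76435
Parallel (variable-frequency drive, check valve, and [0.76435]): 1 − (1 − 0.85390)(1 − 0.90090)(1 − 0.76435) = 0.997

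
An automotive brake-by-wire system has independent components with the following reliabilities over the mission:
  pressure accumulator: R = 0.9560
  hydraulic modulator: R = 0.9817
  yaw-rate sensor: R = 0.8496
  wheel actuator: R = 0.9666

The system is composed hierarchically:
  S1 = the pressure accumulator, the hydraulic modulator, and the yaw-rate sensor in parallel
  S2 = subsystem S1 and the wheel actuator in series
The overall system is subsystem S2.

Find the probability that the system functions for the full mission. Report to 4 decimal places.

Parallel (pressure accumulator, hydraulic modulator, and yaw-rate sensor): 1 − (1 − 0.956000)(1 − 0.981700)(1 − 0.849600) = 0.999879
Series ([0.999879] and wheel actuator): 0.999879 × 0.966600 = 0.9665

0.9665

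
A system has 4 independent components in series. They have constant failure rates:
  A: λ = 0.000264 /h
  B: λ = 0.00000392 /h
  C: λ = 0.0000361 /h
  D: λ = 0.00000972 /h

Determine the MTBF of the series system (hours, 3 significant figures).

Series of exponential components: λ_sys = Σ λ_i
λ_sys = 0.000264 + 0.00000392 + 0.0000361 + 0.00000972 = 3.1374e-04 /h
MTBF = 1 / λ_sys = 3190 h

3190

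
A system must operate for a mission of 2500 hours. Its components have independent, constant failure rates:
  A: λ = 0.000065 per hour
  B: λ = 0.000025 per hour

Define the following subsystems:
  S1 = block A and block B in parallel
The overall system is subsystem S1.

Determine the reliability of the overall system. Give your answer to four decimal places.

0.9909

R(A) = exp(−0.000065 × 2500) = 0.850016
R(B) = exp(−0.000025 × 2500) = 0.939413
Parallel (A and B): 1 − (1 − 0.850016)(1 − 0.939413) = 0.9909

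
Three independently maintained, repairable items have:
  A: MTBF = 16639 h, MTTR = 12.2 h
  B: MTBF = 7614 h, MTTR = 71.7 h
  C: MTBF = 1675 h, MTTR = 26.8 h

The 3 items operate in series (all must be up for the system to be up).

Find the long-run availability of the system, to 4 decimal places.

0.9744

A(A) = MTBF/(MTBF+MTTR) = 16639/(16639+12.2) = 0.999267
A(B) = MTBF/(MTBF+MTTR) = 7614/(7614+71.7) = 0.990671
A(C) = MTBF/(MTBF+MTTR) = 1675/(1675+26.8) = 0.984252
Series availability: 0.999267 × 0.990671 × 0.984252 = 0.9744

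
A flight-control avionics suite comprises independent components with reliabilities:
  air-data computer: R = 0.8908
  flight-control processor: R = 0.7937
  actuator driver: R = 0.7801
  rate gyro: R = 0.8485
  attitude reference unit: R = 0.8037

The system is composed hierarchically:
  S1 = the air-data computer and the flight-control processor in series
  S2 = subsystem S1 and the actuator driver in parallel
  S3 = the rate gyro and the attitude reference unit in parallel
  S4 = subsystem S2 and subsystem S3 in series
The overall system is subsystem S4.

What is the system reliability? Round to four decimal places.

0.9078

Series (air-data computer and flight-control processor): 0.890800 × 0.793700 = 0.707028
Parallel ([0.707028] and actuator driver): 1 − (1 − 0.707028)(1 − 0.780100) = 0.935575
Parallel (rate gyro and attitude reference unit): 1 − (1 − 0.848500)(1 − 0.803700) = 0.970261
Series ([0.935575] and [0.970261]): 0.935575 × 0.970261 = 0.9078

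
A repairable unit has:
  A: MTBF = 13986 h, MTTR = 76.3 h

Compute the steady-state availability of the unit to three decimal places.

0.995

A(A) = MTBF/(MTBF+MTTR) = 13986/(13986+76.3) = 0.995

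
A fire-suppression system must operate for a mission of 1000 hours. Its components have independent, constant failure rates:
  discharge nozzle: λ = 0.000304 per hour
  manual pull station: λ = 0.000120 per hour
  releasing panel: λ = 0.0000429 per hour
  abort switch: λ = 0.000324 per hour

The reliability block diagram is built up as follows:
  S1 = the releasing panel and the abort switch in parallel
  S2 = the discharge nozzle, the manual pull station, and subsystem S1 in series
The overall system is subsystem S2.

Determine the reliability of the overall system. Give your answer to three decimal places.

R(discharge nozzle) = exp(−0.000304 × 1000) = 0.73786
R(manual pull station) = exp(−0.000120 × 1000) = 0.88692
R(releasing panel) = exp(−0.0000429 × 1000) = 0.95801
R(abort switch) = exp(−0.000324 × 1000) = 0.72325
Parallel (releasing panel and abort switch): 1 − (1 − 0.95801)(1 − 0.72325) = 0.98838
Series (discharge nozzle, manual pull station, and [0.98838]): 0.73786 × 0.88692 × 0.98838 = 0.647

0.647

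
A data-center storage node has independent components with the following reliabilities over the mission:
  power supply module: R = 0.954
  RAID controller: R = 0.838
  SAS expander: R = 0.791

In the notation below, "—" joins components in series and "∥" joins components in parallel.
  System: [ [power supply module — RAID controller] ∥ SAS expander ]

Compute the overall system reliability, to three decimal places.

0.958

Series (power supply module and RAID controller): 0.95400 × 0.83800 = 0.79945
Parallel ([0.79945] and SAS expander): 1 − (1 − 0.79945)(1 − 0.79100) = 0.958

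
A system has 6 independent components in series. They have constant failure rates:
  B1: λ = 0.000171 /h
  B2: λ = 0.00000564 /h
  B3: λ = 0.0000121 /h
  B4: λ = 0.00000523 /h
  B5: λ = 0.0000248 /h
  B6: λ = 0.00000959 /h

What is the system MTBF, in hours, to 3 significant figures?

Series of exponential components: λ_sys = Σ λ_i
λ_sys = 0.000171 + 0.00000564 + 0.0000121 + 0.00000523 + 0.0000248 + 0.00000959 = 2.2836e-04 /h
MTBF = 1 / λ_sys = 4380 h

4380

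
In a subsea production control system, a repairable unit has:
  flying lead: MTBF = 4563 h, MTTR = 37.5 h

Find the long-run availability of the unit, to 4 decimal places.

0.9918

A(flying lead) = MTBF/(MTBF+MTTR) = 4563/(4563+37.5) = 0.9918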